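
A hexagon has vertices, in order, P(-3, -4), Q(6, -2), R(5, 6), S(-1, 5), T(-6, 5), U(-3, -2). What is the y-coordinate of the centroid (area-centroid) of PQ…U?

Apply the shoelace (surveyor's) formula. First the cross-terms c_i = x_i·y_{i+1} − x_{i+1}·y_i:
  30, 46, 31, 25, 27, 6  ⇒  2A = 165, A = 82.5.
Then Σ (y_i + y_{i+1})·c_i = 640, so ȳ = 640 / (6·82.5) = 128/99.

128/99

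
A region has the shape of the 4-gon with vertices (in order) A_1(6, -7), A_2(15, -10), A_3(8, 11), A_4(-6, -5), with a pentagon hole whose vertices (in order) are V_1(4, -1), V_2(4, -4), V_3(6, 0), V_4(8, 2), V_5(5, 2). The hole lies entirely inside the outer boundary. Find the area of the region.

185.5

Outer boundary:
Σ = (45) + (245) + (26) + (72) = 388
Area = |Σ|/2 = 194.
Hole:
Apply the shoelace formula: 2A = Σ (x_i·y_{i+1} − x_{i+1}·y_i), indices taken mod 5.
Σ = (-12) + (24) + (12) + (6) + (-13) = 17
Area = |Σ|/2 = 8.5.
Net area = 194 − 8.5 = 185.5.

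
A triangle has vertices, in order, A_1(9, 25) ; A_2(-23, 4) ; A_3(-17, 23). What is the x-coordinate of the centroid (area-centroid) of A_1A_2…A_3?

Apply Gauss's area formula. First the cross-terms c_i = x_i·y_{i+1} − x_{i+1}·y_i:
  611, -461, -632  ⇒  2A = -482, A = -241.
Then Σ (x_i + x_{i+1})·c_i = 14942, so x̄ = 14942 / (6·(-241)) = -31/3.

-31/3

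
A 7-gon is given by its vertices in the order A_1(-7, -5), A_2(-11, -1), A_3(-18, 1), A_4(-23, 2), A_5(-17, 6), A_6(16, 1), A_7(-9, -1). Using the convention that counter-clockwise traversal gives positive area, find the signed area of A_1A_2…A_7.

Cross-terms: -48, -29, -13, -104, -113, -7, 38  ⇒  Σ = -276
Signed area = Σ/2 = -138 (negative ⇒ clockwise traversal).

-138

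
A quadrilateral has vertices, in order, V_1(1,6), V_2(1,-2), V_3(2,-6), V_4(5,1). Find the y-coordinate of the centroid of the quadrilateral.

Apply Gauss's area formula. First the cross-terms c_i = x_i·y_{i+1} − x_{i+1}·y_i:
  -8, -2, 32, 29  ⇒  2A = 51, A = 25.5.
Then Σ (y_i + y_{i+1})·c_i = 27, so ȳ = 27 / (6·25.5) = 3/17.

3/17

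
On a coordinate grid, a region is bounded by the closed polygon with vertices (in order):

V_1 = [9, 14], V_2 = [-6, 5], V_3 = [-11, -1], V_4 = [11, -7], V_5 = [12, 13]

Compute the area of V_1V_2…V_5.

Σ = (129) + (61) + (88) + (227) + (51) = 556
Area = |Σ|/2 = 278.

278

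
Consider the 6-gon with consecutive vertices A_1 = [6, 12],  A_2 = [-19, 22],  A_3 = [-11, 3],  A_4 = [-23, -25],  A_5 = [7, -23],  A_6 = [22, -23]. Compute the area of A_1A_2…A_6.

A_1→A_2: (6)(22) − (-19)(12) = 360
A_2→A_3: (-19)(3) − (-11)(22) = 185
A_3→A_4: (-11)(-25) − (-23)(3) = 344
A_4→A_5: (-23)(-23) − (7)(-25) = 704
A_5→A_6: (7)(-23) − (22)(-23) = 345
A_6→A_1: (22)(12) − (6)(-23) = 402
Σ = 2340
Area = |Σ|/2 = 1170.

1170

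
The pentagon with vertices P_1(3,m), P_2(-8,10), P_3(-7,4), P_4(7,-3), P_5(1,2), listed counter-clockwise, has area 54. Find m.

4

The doubled signed area Σ (x_i y_{i+1} − x_{i+1} y_i) is linear in m.
With m=0 it equals 72; the coefficient of m is 9 (from the two edges through P_1).
So 9·m + 72 = 2·54 = 108 ⇒ m = 4.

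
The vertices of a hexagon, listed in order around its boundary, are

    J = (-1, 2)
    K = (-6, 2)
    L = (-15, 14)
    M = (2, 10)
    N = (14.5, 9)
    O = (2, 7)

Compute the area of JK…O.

Σ = (10) + (-54) + (-178) + (-127) + (83.5) + (11) = -254.5
Area = |Σ|/2 = 127.25.

127.25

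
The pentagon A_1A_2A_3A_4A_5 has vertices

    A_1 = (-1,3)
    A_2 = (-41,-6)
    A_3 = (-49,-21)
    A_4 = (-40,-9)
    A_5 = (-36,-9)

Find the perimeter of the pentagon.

|A_1A_2| = √((-40)² + (-9)²) = √1681 = 41
|A_2A_3| = √((-8)² + (-15)²) = √289 = 17
|A_3A_4| = √((9)² + (12)²) = √225 = 15
|A_4A_5| = √((4)² + (0)²) = √16 = 4
|A_5A_1| = √((35)² + (12)²) = √1369 = 37
Perimeter = 41 + 17 + 15 + 4 + 37 = 114.

114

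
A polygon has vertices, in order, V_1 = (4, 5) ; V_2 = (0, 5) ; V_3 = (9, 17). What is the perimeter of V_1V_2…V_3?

32

|V_1V_2| = √((-4)² + (0)²) = √16 = 4
|V_2V_3| = √((9)² + (12)²) = √225 = 15
|V_3V_1| = √((-5)² + (-12)²) = √169 = 13
Perimeter = 4 + 15 + 13 = 32.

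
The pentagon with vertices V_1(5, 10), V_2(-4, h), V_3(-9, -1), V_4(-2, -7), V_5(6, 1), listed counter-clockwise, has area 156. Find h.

8

The doubled signed area Σ (x_i y_{i+1} − x_{i+1} y_i) is linear in h.
With h=0 it equals 200; the coefficient of h is 14 (from the two edges through V_2).
So 14·h + 200 = 2·156 = 312 ⇒ h = 8.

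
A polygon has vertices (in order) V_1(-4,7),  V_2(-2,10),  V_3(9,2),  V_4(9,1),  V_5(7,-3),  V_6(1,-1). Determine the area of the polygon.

Apply Gauss's area formula: 2A = Σ (x_i·y_{i+1} − x_{i+1}·y_i), indices taken mod 6.
V_1→V_2: (-4)(10) − (-2)(7) = -26
V_2→V_3: (-2)(2) − (9)(10) = -94
V_3→V_4: (9)(1) − (9)(2) = -9
V_4→V_5: (9)(-3) − (7)(1) = -34
V_5→V_6: (7)(-1) − (1)(-3) = -4
V_6→V_1: (1)(7) − (-4)(-1) = 3
Σ = -164
Area = |Σ|/2 = 82.

82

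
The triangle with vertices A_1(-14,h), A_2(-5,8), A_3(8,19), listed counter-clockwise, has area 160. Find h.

Write out the shoelace sum; only the two edges meeting at A_1 involve h:
2·Area = [(8·h − (-14)·19) + ((-14)·8 − (-5)·h)] + -159
       = 13·h + -5 = 320
⇒ h = 25.

25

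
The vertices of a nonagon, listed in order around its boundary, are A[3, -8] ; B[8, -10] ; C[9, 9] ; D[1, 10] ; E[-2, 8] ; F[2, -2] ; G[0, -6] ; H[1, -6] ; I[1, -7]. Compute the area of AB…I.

Σ = (34) + (162) + (81) + (28) + (-12) + (-12) + (6) + (-1) + (13) = 299
Area = |Σ|/2 = 149.5.

149.5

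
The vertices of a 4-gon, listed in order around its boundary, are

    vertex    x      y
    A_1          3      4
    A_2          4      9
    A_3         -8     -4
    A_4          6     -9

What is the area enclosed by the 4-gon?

Apply the surveyor's formula: 2A = Σ (x_i·y_{i+1} − x_{i+1}·y_i), indices taken mod 4.
Σ = (11) + (56) + (96) + (51) = 214
Area = |Σ|/2 = 107.

107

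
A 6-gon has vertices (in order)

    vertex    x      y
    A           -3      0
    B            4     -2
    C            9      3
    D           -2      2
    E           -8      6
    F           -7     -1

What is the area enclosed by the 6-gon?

55.5

Apply Gauss's area formula: 2A = Σ (x_i·y_{i+1} − x_{i+1}·y_i), indices taken mod 6.
Σ = (6) + (30) + (24) + (4) + (50) + (-3) = 111
Area = |Σ|/2 = 55.5.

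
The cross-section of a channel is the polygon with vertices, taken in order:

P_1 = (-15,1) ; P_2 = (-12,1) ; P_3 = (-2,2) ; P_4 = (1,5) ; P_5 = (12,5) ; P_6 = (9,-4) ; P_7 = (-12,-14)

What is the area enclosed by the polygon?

Apply the surveyor's formula: 2A = Σ (x_i·y_{i+1} − x_{i+1}·y_i), indices taken mod 7.
Σ = (-3) + (-22) + (-12) + (-55) + (-93) + (-174) + (-222) = -581
Area = |Σ|/2 = 290.5.

290.5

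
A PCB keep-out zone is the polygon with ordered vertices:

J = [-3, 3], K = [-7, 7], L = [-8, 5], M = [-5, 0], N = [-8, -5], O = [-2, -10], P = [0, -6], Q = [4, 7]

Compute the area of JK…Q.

105

Apply Gauss's area formula: 2A = Σ (x_i·y_{i+1} − x_{i+1}·y_i), indices taken mod 8.
Σ = (0) + (21) + (25) + (25) + (70) + (12) + (24) + (33) = 210
Area = |Σ|/2 = 105.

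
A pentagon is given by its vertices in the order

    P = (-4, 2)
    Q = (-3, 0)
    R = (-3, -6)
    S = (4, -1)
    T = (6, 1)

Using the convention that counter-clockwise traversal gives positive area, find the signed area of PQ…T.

38.5

Cross-terms: 6, 18, 27, 10, 16  ⇒  Σ = 77
Signed area = Σ/2 = 38.5 (positive ⇒ counter-clockwise traversal).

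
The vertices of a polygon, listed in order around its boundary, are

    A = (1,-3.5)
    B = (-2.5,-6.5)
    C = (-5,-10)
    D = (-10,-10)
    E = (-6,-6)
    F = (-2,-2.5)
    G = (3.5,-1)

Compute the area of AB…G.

35.125

Apply the surveyor's formula: 2A = Σ (x_i·y_{i+1} − x_{i+1}·y_i), indices taken mod 7.
Cross-terms: -15.25, -7.5, -50, 0, 3, 10.75, -11.25  ⇒  Σ = -70.25
Area = |Σ|/2 = 35.125.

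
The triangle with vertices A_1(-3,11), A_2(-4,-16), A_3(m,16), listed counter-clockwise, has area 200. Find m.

Write out the shoelace sum; only the two edges meeting at A_3 involve m:
2·Area = [((-4)·16 − m·(-16)) + (m·11 − (-3)·16)] + 92
       = 27·m + 76 = 400
⇒ m = 12.

12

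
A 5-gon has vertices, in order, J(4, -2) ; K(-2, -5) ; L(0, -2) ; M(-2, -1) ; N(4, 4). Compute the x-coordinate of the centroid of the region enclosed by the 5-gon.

62/39

Apply the shoelace formula. First the cross-terms c_i = x_i·y_{i+1} − x_{i+1}·y_i:
  -24, 4, -4, -4, -24  ⇒  2A = -52, A = -26.
Then Σ (x_i + x_{i+1})·c_i = -248, so x̄ = -248 / (6·(-26)) = 62/39.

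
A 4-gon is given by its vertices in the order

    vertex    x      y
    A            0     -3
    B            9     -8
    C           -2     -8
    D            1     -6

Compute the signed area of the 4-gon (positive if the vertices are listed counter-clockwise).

Cross-terms: 27, -88, 20, -3  ⇒  Σ = -44
Signed area = Σ/2 = -22 (negative ⇒ clockwise traversal).

-22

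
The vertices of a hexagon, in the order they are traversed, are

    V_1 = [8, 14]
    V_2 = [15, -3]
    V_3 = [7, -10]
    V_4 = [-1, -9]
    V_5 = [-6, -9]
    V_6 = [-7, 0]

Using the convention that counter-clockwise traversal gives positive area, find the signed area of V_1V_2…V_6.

Apply the shoelace (surveyor's) formula: 2A = Σ (x_i·y_{i+1} − x_{i+1}·y_i), indices taken mod 6.
Cross-terms: -234, -129, -73, -45, -63, -98  ⇒  Σ = -642
Signed area = Σ/2 = -321 (negative ⇒ clockwise traversal).

-321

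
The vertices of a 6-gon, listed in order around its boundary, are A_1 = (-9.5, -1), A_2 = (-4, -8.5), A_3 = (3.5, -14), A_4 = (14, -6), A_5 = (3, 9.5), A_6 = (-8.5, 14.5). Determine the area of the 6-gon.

A_1→A_2: (-9.5)(-8.5) − (-4)(-1) = 76.75
A_2→A_3: (-4)(-14) − (3.5)(-8.5) = 85.75
A_3→A_4: (3.5)(-6) − (14)(-14) = 175
A_4→A_5: (14)(9.5) − (3)(-6) = 151
A_5→A_6: (3)(14.5) − (-8.5)(9.5) = 124.25
A_6→A_1: (-8.5)(-1) − (-9.5)(14.5) = 146.25
Σ = 759
Area = |Σ|/2 = 379.5.

379.5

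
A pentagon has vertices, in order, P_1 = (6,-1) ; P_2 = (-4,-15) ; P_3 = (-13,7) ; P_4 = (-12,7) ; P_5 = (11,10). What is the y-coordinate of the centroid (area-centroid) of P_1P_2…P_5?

133/296

Apply the surveyor's formula. First the cross-terms c_i = x_i·y_{i+1} − x_{i+1}·y_i:
  -94, -223, -7, -197, -71  ⇒  2A = -592, A = -296.
Then Σ (y_i + y_{i+1})·c_i = -798, so ȳ = -798 / (6·(-296)) = 133/296.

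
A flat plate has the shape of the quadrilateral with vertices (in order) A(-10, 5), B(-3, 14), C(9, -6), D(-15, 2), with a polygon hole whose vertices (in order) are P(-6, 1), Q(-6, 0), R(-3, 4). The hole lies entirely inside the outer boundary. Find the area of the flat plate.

178.5

Outer boundary:
Σ = (-125) + (-108) + (-72) + (-55) = -360
Area = |Σ|/2 = 180.
Hole:
Σ = (6) + (-24) + (21) = 3
Area = |Σ|/2 = 1.5.
Net area = 180 − 1.5 = 178.5.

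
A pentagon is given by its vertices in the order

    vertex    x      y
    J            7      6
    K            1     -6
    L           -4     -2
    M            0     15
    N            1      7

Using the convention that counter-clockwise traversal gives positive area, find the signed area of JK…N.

Apply the shoelace formula: 2A = Σ (x_i·y_{i+1} − x_{i+1}·y_i), indices taken mod 5.
Σ = (-48) + (-26) + (-60) + (-15) + (-43) = -192
Signed area = Σ/2 = -96 (negative ⇒ clockwise traversal).

-96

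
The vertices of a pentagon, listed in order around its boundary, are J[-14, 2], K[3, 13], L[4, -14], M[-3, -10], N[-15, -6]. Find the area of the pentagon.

Apply the shoelace formula: 2A = Σ (x_i·y_{i+1} − x_{i+1}·y_i), indices taken mod 5.
J→K: (-14)(13) − (3)(2) = -188
K→L: (3)(-14) − (4)(13) = -94
L→M: (4)(-10) − (-3)(-14) = -82
M→N: (-3)(-6) − (-15)(-10) = -132
N→J: (-15)(2) − (-14)(-6) = -114
Σ = -610
Area = |Σ|/2 = 305.

305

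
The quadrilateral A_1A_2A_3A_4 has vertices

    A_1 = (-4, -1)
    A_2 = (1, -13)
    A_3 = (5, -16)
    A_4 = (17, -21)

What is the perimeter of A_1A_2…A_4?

|A_1A_2| = √((5)² + (-12)²) = √169 = 13
|A_2A_3| = √((4)² + (-3)²) = √25 = 5
|A_3A_4| = √((12)² + (-5)²) = √169 = 13
|A_4A_1| = √((-21)² + (20)²) = √841 = 29
Perimeter = 13 + 5 + 13 + 29 = 60.

60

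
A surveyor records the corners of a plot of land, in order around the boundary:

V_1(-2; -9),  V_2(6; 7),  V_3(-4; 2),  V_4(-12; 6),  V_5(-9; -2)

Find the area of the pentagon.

117.5

Apply Gauss's area formula: 2A = Σ (x_i·y_{i+1} − x_{i+1}·y_i), indices taken mod 5.
Σ = (40) + (40) + (0) + (78) + (77) = 235
Area = |Σ|/2 = 117.5.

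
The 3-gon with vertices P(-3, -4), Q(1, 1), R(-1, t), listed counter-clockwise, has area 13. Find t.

5

The doubled signed area Σ (x_i y_{i+1} − x_{i+1} y_i) is linear in t.
With t=0 it equals 6; the coefficient of t is 4 (from the two edges through R).
So 4·t + 6 = 2·13 = 26 ⇒ t = 5.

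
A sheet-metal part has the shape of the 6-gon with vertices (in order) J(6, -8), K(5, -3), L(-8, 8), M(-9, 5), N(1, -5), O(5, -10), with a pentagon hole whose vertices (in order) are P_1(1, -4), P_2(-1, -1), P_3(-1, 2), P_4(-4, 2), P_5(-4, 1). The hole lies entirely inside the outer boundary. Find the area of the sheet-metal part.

64

Outer boundary:
Apply the shoelace formula: 2A = Σ (x_i·y_{i+1} − x_{i+1}·y_i), indices taken mod 6.
J→K: (6)(-3) − (5)(-8) = 22
K→L: (5)(8) − (-8)(-3) = 16
L→M: (-8)(5) − (-9)(8) = 32
M→N: (-9)(-5) − (1)(5) = 40
N→O: (1)(-10) − (5)(-5) = 15
O→J: (5)(-8) − (6)(-10) = 20
Σ = 145
Area = |Σ|/2 = 72.5.
Hole:
Cross-terms: -5, -3, 6, 4, 15  ⇒  Σ = 17
Area = |Σ|/2 = 8.5.
Net area = 72.5 − 8.5 = 64.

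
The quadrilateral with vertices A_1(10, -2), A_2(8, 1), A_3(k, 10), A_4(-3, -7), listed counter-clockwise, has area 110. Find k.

-1

The doubled signed area Σ (x_i y_{i+1} − x_{i+1} y_i) is linear in k.
With k=0 it equals 212; the coefficient of k is -8 (from the two edges through A_3).
So -8·k + 212 = 2·110 = 220 ⇒ k = -1.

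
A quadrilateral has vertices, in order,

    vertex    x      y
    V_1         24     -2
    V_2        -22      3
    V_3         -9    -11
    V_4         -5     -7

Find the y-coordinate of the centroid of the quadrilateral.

-430/161

Apply Gauss's area formula. First the cross-terms c_i = x_i·y_{i+1} − x_{i+1}·y_i:
  28, 269, 8, 178  ⇒  2A = 483, A = 241.5.
Then Σ (y_i + y_{i+1})·c_i = -3870, so ȳ = -3870 / (6·241.5) = -430/161.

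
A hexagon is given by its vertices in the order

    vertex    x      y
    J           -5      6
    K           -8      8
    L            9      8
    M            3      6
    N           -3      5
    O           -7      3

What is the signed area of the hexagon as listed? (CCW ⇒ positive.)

Apply the shoelace formula: 2A = Σ (x_i·y_{i+1} − x_{i+1}·y_i), indices taken mod 6.
Cross-terms: 8, -136, 30, 33, 26, -27  ⇒  Σ = -66
Signed area = Σ/2 = -33 (negative ⇒ clockwise traversal).

-33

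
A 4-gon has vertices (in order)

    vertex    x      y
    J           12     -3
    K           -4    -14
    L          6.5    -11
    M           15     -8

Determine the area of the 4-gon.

59.5

J→K: (12)(-14) − (-4)(-3) = -180
K→L: (-4)(-11) − (6.5)(-14) = 135
L→M: (6.5)(-8) − (15)(-11) = 113
M→J: (15)(-3) − (12)(-8) = 51
Σ = 119
Area = |Σ|/2 = 59.5.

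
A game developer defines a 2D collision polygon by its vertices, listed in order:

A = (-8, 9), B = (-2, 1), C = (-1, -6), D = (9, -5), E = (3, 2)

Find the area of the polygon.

79

Apply the shoelace formula: 2A = Σ (x_i·y_{i+1} − x_{i+1}·y_i), indices taken mod 5.
Σ = (10) + (13) + (59) + (33) + (43) = 158
Area = |Σ|/2 = 79.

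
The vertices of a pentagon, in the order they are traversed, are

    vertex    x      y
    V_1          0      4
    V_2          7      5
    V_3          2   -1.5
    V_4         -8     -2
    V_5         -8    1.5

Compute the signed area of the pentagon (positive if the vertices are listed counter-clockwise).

-62.25

Apply the surveyor's formula: 2A = Σ (x_i·y_{i+1} − x_{i+1}·y_i), indices taken mod 5.
Σ = (-28) + (-20.5) + (-16) + (-28) + (-32) = -124.5
Signed area = Σ/2 = -62.25 (negative ⇒ clockwise traversal).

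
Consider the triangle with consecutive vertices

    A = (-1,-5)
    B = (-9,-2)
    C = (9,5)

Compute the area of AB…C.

Apply the shoelace (surveyor's) formula: 2A = Σ (x_i·y_{i+1} − x_{i+1}·y_i), indices taken mod 3.
Cross-terms: -43, -27, -40  ⇒  Σ = -110
Area = |Σ|/2 = 55.

55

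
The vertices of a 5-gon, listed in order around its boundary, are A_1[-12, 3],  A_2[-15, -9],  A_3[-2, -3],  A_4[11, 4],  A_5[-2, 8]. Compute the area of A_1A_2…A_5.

195.5

Cross-terms: 153, 27, 25, 96, 90  ⇒  Σ = 391
Area = |Σ|/2 = 195.5.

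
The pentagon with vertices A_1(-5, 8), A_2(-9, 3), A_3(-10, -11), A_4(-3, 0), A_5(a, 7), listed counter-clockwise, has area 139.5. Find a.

The doubled signed area Σ (x_i y_{i+1} − x_{i+1} y_i) is linear in a.
With a=0 it equals 167; the coefficient of a is 8 (from the two edges through A_5).
So 8·a + 167 = 2·139.5 = 279 ⇒ a = 14.

14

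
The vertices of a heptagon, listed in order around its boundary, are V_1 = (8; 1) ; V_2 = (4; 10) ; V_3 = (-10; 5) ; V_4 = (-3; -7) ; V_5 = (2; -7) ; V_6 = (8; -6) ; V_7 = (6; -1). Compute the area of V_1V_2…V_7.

Σ = (76) + (120) + (85) + (35) + (44) + (28) + (14) = 402
Area = |Σ|/2 = 201.

201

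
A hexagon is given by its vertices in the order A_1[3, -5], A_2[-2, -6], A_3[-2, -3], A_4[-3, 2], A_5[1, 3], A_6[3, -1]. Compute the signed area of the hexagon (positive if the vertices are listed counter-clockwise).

Apply the shoelace formula: 2A = Σ (x_i·y_{i+1} − x_{i+1}·y_i), indices taken mod 6.
Σ = (-28) + (-6) + (-13) + (-11) + (-10) + (-12) = -80
Signed area = Σ/2 = -40 (negative ⇒ clockwise traversal).

-40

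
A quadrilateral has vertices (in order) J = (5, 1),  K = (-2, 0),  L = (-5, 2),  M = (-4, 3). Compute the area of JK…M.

14

Apply the shoelace (surveyor's) formula: 2A = Σ (x_i·y_{i+1} − x_{i+1}·y_i), indices taken mod 4.
Σ = (2) + (-4) + (-7) + (-19) = -28
Area = |Σ|/2 = 14.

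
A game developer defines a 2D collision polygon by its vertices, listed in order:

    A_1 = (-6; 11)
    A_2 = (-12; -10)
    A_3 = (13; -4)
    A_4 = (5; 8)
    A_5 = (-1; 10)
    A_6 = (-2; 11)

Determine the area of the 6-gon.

302.5

Σ = (192) + (178) + (124) + (58) + (9) + (44) = 605
Area = |Σ|/2 = 302.5.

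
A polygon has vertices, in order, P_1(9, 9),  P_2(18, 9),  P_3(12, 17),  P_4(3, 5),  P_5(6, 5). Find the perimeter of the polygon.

|P_1P_2| = √((9)² + (0)²) = √81 = 9
|P_2P_3| = √((-6)² + (8)²) = √100 = 10
|P_3P_4| = √((-9)² + (-12)²) = √225 = 15
|P_4P_5| = √((3)² + (0)²) = √9 = 3
|P_5P_1| = √((3)² + (4)²) = √25 = 5
Perimeter = 9 + 10 + 15 + 3 + 5 = 42.

42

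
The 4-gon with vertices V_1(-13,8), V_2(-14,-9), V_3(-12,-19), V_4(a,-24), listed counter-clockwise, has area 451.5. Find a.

The doubled signed area Σ (x_i y_{i+1} − x_{i+1} y_i) is linear in a.
With a=0 it equals 363; the coefficient of a is 27 (from the two edges through V_4).
So 27·a + 363 = 2·451.5 = 903 ⇒ a = 20.

20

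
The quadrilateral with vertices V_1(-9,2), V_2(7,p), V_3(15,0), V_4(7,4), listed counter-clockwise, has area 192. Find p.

-12

Write out the shoelace sum; only the two edges meeting at V_2 involve p:
2·Area = [((-9)·p − 7·2) + (7·0 − 15·p)] + 110
       = -24·p + 96 = 384
⇒ p = -12.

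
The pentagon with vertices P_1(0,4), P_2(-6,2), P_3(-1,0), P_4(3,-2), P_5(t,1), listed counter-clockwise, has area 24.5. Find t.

Write out the shoelace sum; only the two edges meeting at P_5 involve t:
2·Area = [(3·1 − t·(-2)) + (t·4 − 0·1)] + 28
       = 6·t + 31 = 49
⇒ t = 3.

3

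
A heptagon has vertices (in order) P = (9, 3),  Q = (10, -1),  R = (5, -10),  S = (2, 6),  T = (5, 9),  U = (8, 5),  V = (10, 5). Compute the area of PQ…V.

Apply the surveyor's formula: 2A = Σ (x_i·y_{i+1} − x_{i+1}·y_i), indices taken mod 7.
Cross-terms: -39, -95, 50, -12, -47, -10, -15  ⇒  Σ = -168
Area = |Σ|/2 = 84.

84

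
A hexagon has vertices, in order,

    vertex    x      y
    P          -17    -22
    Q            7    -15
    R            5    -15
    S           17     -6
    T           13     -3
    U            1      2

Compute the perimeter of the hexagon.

90

|PQ| = √((24)² + (7)²) = √625 = 25
|QR| = √((-2)² + (0)²) = √4 = 2
|RS| = √((12)² + (9)²) = √225 = 15
|ST| = √((-4)² + (3)²) = √25 = 5
|TU| = √((-12)² + (5)²) = √169 = 13
|UP| = √((-18)² + (-24)²) = √900 = 30
Perimeter = 25 + 2 + 15 + 5 + 13 + 30 = 90.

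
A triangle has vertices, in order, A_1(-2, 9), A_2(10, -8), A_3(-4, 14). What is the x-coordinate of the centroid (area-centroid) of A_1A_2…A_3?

Apply the shoelace (surveyor's) formula. First the cross-terms c_i = x_i·y_{i+1} − x_{i+1}·y_i:
  -74, 108, -8  ⇒  2A = 26, A = 13.
Then Σ (x_i + x_{i+1})·c_i = 104, so x̄ = 104 / (6·13) = 4/3.

4/3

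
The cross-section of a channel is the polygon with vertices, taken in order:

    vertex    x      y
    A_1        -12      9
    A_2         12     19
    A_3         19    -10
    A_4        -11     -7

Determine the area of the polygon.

621.5

Apply Gauss's area formula: 2A = Σ (x_i·y_{i+1} − x_{i+1}·y_i), indices taken mod 4.
Cross-terms: -336, -481, -243, -183  ⇒  Σ = -1243
Area = |Σ|/2 = 621.5.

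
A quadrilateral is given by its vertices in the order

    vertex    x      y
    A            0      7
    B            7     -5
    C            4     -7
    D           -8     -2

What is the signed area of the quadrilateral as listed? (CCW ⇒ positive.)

Apply Gauss's area formula: 2A = Σ (x_i·y_{i+1} − x_{i+1}·y_i), indices taken mod 4.
Cross-terms: -49, -29, -64, -56  ⇒  Σ = -198
Signed area = Σ/2 = -99 (negative ⇒ clockwise traversal).

-99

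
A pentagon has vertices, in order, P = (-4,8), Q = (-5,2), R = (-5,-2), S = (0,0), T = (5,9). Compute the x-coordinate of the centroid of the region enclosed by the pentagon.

-103/96

Apply Gauss's area formula. First the cross-terms c_i = x_i·y_{i+1} − x_{i+1}·y_i:
  32, 20, 0, 0, 76  ⇒  2A = 128, A = 64.
Then Σ (x_i + x_{i+1})·c_i = -412, so x̄ = -412 / (6·64) = -103/96.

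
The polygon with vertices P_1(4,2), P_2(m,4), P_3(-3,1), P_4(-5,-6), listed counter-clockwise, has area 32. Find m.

1

The doubled signed area Σ (x_i y_{i+1} − x_{i+1} y_i) is linear in m.
With m=0 it equals 65; the coefficient of m is -1 (from the two edges through P_2).
So -1·m + 65 = 2·32 = 64 ⇒ m = 1.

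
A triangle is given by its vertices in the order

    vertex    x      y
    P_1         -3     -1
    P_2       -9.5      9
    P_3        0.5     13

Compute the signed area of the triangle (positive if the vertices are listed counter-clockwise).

Cross-terms: -36.5, -128, 38.5  ⇒  Σ = -126
Signed area = Σ/2 = -63 (negative ⇒ clockwise traversal).

-63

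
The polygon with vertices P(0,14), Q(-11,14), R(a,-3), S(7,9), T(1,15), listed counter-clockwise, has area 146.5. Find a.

5

The doubled signed area Σ (x_i y_{i+1} − x_{i+1} y_i) is linear in a.
With a=0 it equals 318; the coefficient of a is -5 (from the two edges through R).
So -5·a + 318 = 2·146.5 = 293 ⇒ a = 5.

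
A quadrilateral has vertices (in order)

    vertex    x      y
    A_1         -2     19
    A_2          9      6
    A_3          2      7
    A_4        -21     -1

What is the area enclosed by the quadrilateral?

194

Cross-terms: -183, 51, 145, -401  ⇒  Σ = -388
Area = |Σ|/2 = 194.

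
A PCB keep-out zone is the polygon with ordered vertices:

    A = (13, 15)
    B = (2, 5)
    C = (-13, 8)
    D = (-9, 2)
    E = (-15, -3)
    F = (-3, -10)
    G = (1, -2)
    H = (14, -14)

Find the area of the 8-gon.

391

A→B: (13)(5) − (2)(15) = 35
B→C: (2)(8) − (-13)(5) = 81
C→D: (-13)(2) − (-9)(8) = 46
D→E: (-9)(-3) − (-15)(2) = 57
E→F: (-15)(-10) − (-3)(-3) = 141
F→G: (-3)(-2) − (1)(-10) = 16
G→H: (1)(-14) − (14)(-2) = 14
H→A: (14)(15) − (13)(-14) = 392
Σ = 782
Area = |Σ|/2 = 391.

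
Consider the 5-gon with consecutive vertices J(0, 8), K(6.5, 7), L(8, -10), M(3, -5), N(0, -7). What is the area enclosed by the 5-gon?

Apply the shoelace formula: 2A = Σ (x_i·y_{i+1} − x_{i+1}·y_i), indices taken mod 5.
J→K: (0)(7) − (6.5)(8) = -52
K→L: (6.5)(-10) − (8)(7) = -121
L→M: (8)(-5) − (3)(-10) = -10
M→N: (3)(-7) − (0)(-5) = -21
N→J: (0)(8) − (0)(-7) = 0
Σ = -204
Area = |Σ|/2 = 102.

102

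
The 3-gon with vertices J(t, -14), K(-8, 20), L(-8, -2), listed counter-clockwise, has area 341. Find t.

The doubled signed area Σ (x_i y_{i+1} − x_{i+1} y_i) is linear in t.
With t=0 it equals 176; the coefficient of t is 22 (from the two edges through J).
So 22·t + 176 = 2·341 = 682 ⇒ t = 23.

23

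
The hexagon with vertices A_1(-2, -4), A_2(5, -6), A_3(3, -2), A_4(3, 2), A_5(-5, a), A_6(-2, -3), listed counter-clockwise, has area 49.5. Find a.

The doubled signed area Σ (x_i y_{i+1} − x_{i+1} y_i) is linear in a.
With a=0 it equals 79; the coefficient of a is 5 (from the two edges through A_5).
So 5·a + 79 = 2·49.5 = 99 ⇒ a = 4.

4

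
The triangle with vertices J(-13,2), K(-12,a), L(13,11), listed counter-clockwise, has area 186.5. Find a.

-12

Write out the shoelace sum; only the two edges meeting at K involve a:
2·Area = [((-13)·a − (-12)·2) + ((-12)·11 − 13·a)] + 169
       = -26·a + 61 = 373
⇒ a = -12.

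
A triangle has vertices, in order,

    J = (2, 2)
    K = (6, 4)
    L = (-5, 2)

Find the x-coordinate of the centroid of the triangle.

Apply Gauss's area formula. First the cross-terms c_i = x_i·y_{i+1} − x_{i+1}·y_i:
  -4, 32, -14  ⇒  2A = 14, A = 7.
Then Σ (x_i + x_{i+1})·c_i = 42, so x̄ = 42 / (6·7) = 1.

1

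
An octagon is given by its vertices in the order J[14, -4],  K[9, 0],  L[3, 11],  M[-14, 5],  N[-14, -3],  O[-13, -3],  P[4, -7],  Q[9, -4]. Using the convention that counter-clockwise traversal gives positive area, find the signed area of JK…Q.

Σ = (36) + (99) + (169) + (112) + (3) + (103) + (47) + (20) = 589
Signed area = Σ/2 = 294.5 (positive ⇒ counter-clockwise traversal).

294.5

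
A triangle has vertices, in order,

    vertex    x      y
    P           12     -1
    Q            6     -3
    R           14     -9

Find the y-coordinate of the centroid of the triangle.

-13/3

Apply the surveyor's formula. First the cross-terms c_i = x_i·y_{i+1} − x_{i+1}·y_i:
  -30, -12, 94  ⇒  2A = 52, A = 26.
Then Σ (y_i + y_{i+1})·c_i = -676, so ȳ = -676 / (6·26) = -13/3.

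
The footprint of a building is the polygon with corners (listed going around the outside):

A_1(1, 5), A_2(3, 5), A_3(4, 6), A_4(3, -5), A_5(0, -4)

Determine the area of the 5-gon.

Apply Gauss's area formula: 2A = Σ (x_i·y_{i+1} − x_{i+1}·y_i), indices taken mod 5.
Σ = (-10) + (-2) + (-38) + (-12) + (4) = -58
Area = |Σ|/2 = 29.

29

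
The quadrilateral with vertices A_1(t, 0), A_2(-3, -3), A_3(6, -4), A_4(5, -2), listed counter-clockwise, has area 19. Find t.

0

The doubled signed area Σ (x_i y_{i+1} − x_{i+1} y_i) is linear in t.
With t=0 it equals 38; the coefficient of t is -1 (from the two edges through A_1).
So -1·t + 38 = 2·19 = 38 ⇒ t = 0.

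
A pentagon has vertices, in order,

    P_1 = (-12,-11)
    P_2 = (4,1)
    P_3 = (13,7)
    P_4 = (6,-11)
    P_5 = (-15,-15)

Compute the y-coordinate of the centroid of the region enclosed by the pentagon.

-105/17

Apply the shoelace formula. First the cross-terms c_i = x_i·y_{i+1} − x_{i+1}·y_i:
  32, 15, -185, -255, -15  ⇒  2A = -408, A = -204.
Then Σ (y_i + y_{i+1})·c_i = 7560, so ȳ = 7560 / (6·(-204)) = -105/17.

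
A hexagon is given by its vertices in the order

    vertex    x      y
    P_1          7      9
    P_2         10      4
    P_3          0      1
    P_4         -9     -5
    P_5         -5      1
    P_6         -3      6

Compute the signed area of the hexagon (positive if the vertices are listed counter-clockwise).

-86.5

Σ = (-62) + (10) + (9) + (-34) + (-27) + (-69) = -173
Signed area = Σ/2 = -86.5 (negative ⇒ clockwise traversal).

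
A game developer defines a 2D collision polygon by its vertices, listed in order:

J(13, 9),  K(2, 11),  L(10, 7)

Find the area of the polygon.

Cross-terms: 125, -96, -1  ⇒  Σ = 28
Area = |Σ|/2 = 14.

14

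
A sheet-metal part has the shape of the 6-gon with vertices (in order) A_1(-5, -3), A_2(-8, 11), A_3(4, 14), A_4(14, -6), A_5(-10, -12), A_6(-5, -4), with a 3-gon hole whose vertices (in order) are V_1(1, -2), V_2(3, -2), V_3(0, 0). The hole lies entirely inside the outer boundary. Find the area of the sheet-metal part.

Outer boundary:
Apply the surveyor's formula: 2A = Σ (x_i·y_{i+1} − x_{i+1}·y_i), indices taken mod 6.
Σ = (-79) + (-156) + (-220) + (-228) + (-20) + (-5) = -708
Area = |Σ|/2 = 354.
Hole:
Apply Gauss's area formula: 2A = Σ (x_i·y_{i+1} − x_{i+1}·y_i), indices taken mod 3.
Σ = (4) + (0) + (0) = 4
Area = |Σ|/2 = 2.
Net area = 354 − 2 = 352.

352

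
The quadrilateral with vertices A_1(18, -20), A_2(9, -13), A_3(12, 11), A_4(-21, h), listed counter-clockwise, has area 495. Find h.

-23

The doubled signed area Σ (x_i y_{i+1} − x_{i+1} y_i) is linear in h.
With h=0 it equals 852; the coefficient of h is -6 (from the two edges through A_4).
So -6·h + 852 = 2·495 = 990 ⇒ h = -23.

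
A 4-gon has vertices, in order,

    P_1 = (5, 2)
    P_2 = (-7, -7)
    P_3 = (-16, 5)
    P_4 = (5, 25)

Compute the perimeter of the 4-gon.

82

|P_1P_2| = √((-12)² + (-9)²) = √225 = 15
|P_2P_3| = √((-9)² + (12)²) = √225 = 15
|P_3P_4| = √((21)² + (20)²) = √841 = 29
|P_4P_1| = √((0)² + (-23)²) = √529 = 23
Perimeter = 15 + 15 + 29 + 23 = 82.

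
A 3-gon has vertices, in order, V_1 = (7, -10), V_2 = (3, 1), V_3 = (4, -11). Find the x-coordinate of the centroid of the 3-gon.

Apply the surveyor's formula. First the cross-terms c_i = x_i·y_{i+1} − x_{i+1}·y_i:
  37, -37, 37  ⇒  2A = 37, A = 18.5.
Then Σ (x_i + x_{i+1})·c_i = 518, so x̄ = 518 / (6·18.5) = 14/3.

14/3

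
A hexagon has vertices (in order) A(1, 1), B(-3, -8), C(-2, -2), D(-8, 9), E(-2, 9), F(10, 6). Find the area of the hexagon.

Apply the surveyor's formula: 2A = Σ (x_i·y_{i+1} − x_{i+1}·y_i), indices taken mod 6.
Σ = (-5) + (-10) + (-34) + (-54) + (-102) + (4) = -201
Area = |Σ|/2 = 100.5.

100.5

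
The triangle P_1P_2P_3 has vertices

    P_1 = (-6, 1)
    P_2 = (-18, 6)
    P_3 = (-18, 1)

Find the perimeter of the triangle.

30

|P_1P_2| = √((-12)² + (5)²) = √169 = 13
|P_2P_3| = √((0)² + (-5)²) = √25 = 5
|P_3P_1| = √((12)² + (0)²) = √144 = 12
Perimeter = 13 + 5 + 12 = 30.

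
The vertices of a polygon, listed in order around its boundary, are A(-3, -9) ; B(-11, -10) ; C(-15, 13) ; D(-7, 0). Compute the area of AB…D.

Apply the shoelace (surveyor's) formula: 2A = Σ (x_i·y_{i+1} − x_{i+1}·y_i), indices taken mod 4.
Σ = (-69) + (-293) + (91) + (63) = -208
Area = |Σ|/2 = 104.

104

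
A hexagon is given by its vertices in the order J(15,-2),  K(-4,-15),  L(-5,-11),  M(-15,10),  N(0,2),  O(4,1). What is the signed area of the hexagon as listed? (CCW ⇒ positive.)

Cross-terms: -233, -31, -215, -30, -8, -23  ⇒  Σ = -540
Signed area = Σ/2 = -270 (negative ⇒ clockwise traversal).

-270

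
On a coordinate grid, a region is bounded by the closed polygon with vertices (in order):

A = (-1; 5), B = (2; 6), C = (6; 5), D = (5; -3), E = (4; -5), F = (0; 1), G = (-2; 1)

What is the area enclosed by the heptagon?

50.5

Apply the surveyor's formula: 2A = Σ (x_i·y_{i+1} − x_{i+1}·y_i), indices taken mod 7.
Cross-terms: -16, -26, -43, -13, 4, 2, -9  ⇒  Σ = -101
Area = |Σ|/2 = 50.5.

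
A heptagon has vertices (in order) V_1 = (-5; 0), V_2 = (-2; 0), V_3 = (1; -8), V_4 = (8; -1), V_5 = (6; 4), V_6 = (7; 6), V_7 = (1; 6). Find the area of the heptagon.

Σ = (0) + (16) + (63) + (38) + (8) + (36) + (30) = 191
Area = |Σ|/2 = 95.5.

95.5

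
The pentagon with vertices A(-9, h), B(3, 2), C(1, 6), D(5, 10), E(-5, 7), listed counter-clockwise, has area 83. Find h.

-5

The doubled signed area Σ (x_i y_{i+1} − x_{i+1} y_i) is linear in h.
With h=0 it equals 126; the coefficient of h is -8 (from the two edges through A).
So -8·h + 126 = 2·83 = 166 ⇒ h = -5.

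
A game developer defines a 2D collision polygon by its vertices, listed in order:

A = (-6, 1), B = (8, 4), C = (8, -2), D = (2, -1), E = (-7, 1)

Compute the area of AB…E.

Apply the surveyor's formula: 2A = Σ (x_i·y_{i+1} − x_{i+1}·y_i), indices taken mod 5.
Cross-terms: -32, -48, -4, -5, -1  ⇒  Σ = -90
Area = |Σ|/2 = 45.

45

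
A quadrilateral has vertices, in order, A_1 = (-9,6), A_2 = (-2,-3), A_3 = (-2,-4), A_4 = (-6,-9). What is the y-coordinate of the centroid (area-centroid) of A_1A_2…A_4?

-266/123

Apply Gauss's area formula. First the cross-terms c_i = x_i·y_{i+1} − x_{i+1}·y_i:
  39, 2, -6, -117  ⇒  2A = -82, A = -41.
Then Σ (y_i + y_{i+1})·c_i = 532, so ȳ = 532 / (6·(-41)) = -266/123.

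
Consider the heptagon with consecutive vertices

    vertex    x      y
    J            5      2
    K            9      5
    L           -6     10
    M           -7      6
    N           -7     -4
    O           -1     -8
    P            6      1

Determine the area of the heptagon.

J→K: (5)(5) − (9)(2) = 7
K→L: (9)(10) − (-6)(5) = 120
L→M: (-6)(6) − (-7)(10) = 34
M→N: (-7)(-4) − (-7)(6) = 70
N→O: (-7)(-8) − (-1)(-4) = 52
O→P: (-1)(1) − (6)(-8) = 47
P→J: (6)(2) − (5)(1) = 7
Σ = 337
Area = |Σ|/2 = 168.5.

168.5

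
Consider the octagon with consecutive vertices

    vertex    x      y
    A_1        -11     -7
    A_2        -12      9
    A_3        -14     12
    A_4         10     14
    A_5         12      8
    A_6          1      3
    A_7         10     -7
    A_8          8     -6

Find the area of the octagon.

370

Apply Gauss's area formula: 2A = Σ (x_i·y_{i+1} − x_{i+1}·y_i), indices taken mod 8.
Cross-terms: -183, -18, -316, -88, 28, -37, -4, -122  ⇒  Σ = -740
Area = |Σ|/2 = 370.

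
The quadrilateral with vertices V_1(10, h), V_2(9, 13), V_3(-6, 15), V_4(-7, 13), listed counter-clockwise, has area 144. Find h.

Write out the shoelace sum; only the two edges meeting at V_1 involve h:
2·Area = [((-7)·h − 10·13) + (10·13 − 9·h)] + 240
       = -16·h + 240 = 288
⇒ h = -3.

-3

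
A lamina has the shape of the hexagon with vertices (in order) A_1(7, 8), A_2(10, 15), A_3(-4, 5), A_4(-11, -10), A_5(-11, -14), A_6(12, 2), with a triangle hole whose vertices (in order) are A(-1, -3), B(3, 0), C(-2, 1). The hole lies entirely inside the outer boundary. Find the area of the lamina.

Outer boundary:
Apply the shoelace formula: 2A = Σ (x_i·y_{i+1} − x_{i+1}·y_i), indices taken mod 6.
A_1→A_2: (7)(15) − (10)(8) = 25
A_2→A_3: (10)(5) − (-4)(15) = 110
A_3→A_4: (-4)(-10) − (-11)(5) = 95
A_4→A_5: (-11)(-14) − (-11)(-10) = 44
A_5→A_6: (-11)(2) − (12)(-14) = 146
A_6→A_1: (12)(8) − (7)(2) = 82
Σ = 502
Area = |Σ|/2 = 251.
Hole:
A→B: (-1)(0) − (3)(-3) = 9
B→C: (3)(1) − (-2)(0) = 3
C→A: (-2)(-3) − (-1)(1) = 7
Σ = 19
Area = |Σ|/2 = 9.5.
Net area = 251 − 9.5 = 241.5.

241.5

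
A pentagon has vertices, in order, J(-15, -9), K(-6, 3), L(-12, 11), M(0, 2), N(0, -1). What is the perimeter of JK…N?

|JK| = √((9)² + (12)²) = √225 = 15
|KL| = √((-6)² + (8)²) = √100 = 10
|LM| = √((12)² + (-9)²) = √225 = 15
|MN| = √((0)² + (-3)²) = √9 = 3
|NJ| = √((-15)² + (-8)²) = √289 = 17
Perimeter = 15 + 10 + 15 + 3 + 17 = 60.

60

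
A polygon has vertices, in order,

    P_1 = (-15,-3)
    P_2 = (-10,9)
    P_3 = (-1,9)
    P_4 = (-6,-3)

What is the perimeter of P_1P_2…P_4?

|P_1P_2| = √((5)² + (12)²) = √169 = 13
|P_2P_3| = √((9)² + (0)²) = √81 = 9
|P_3P_4| = √((-5)² + (-12)²) = √169 = 13
|P_4P_1| = √((-9)² + (0)²) = √81 = 9
Perimeter = 13 + 9 + 13 + 9 = 44.

44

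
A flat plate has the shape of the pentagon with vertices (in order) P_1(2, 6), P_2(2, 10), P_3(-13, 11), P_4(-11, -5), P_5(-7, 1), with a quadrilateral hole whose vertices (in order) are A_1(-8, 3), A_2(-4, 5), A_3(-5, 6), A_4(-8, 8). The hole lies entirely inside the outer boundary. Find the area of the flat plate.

117.5

Outer boundary:
Apply the shoelace (surveyor's) formula: 2A = Σ (x_i·y_{i+1} − x_{i+1}·y_i), indices taken mod 5.
Σ = (8) + (152) + (186) + (-46) + (-44) = 256
Area = |Σ|/2 = 128.
Hole:
Apply the shoelace (surveyor's) formula: 2A = Σ (x_i·y_{i+1} − x_{i+1}·y_i), indices taken mod 4.
Cross-terms: -28, 1, 8, 40  ⇒  Σ = 21
Area = |Σ|/2 = 10.5.
Net area = 128 − 10.5 = 117.5.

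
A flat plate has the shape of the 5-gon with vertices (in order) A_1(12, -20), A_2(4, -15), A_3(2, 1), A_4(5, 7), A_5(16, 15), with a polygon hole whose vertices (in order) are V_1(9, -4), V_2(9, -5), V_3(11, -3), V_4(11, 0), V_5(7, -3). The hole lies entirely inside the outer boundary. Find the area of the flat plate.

288

Outer boundary:
Apply the surveyor's formula: 2A = Σ (x_i·y_{i+1} − x_{i+1}·y_i), indices taken mod 5.
Σ = (-100) + (34) + (9) + (-37) + (-500) = -594
Area = |Σ|/2 = 297.
Hole:
Σ = (-9) + (28) + (33) + (-33) + (-1) = 18
Area = |Σ|/2 = 9.
Net area = 297 − 9 = 288.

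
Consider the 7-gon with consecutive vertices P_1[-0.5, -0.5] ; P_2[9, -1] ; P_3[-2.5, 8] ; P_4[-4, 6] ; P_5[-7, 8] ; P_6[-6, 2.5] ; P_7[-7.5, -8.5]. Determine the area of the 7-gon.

100.625

Σ = (5) + (69.5) + (17) + (10) + (30.5) + (69.75) + (-0.5) = 201.25
Area = |Σ|/2 = 100.625.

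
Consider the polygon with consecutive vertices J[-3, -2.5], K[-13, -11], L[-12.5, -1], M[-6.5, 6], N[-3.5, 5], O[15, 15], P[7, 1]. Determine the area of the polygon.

224.5

Apply the surveyor's formula: 2A = Σ (x_i·y_{i+1} − x_{i+1}·y_i), indices taken mod 7.
J→K: (-3)(-11) − (-13)(-2.5) = 0.5
K→L: (-13)(-1) − (-12.5)(-11) = -124.5
L→M: (-12.5)(6) − (-6.5)(-1) = -81.5
M→N: (-6.5)(5) − (-3.5)(6) = -11.5
N→O: (-3.5)(15) − (15)(5) = -127.5
O→P: (15)(1) − (7)(15) = -90
P→J: (7)(-2.5) − (-3)(1) = -14.5
Σ = -449
Area = |Σ|/2 = 224.5.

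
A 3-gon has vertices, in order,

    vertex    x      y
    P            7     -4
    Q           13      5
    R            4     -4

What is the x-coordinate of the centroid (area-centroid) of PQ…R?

8

Apply the shoelace (surveyor's) formula. First the cross-terms c_i = x_i·y_{i+1} − x_{i+1}·y_i:
  87, -72, 12  ⇒  2A = 27, A = 13.5.
Then Σ (x_i + x_{i+1})·c_i = 648, so x̄ = 648 / (6·13.5) = 8.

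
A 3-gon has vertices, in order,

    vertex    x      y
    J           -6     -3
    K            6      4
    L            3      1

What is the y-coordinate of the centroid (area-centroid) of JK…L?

2/3

Apply the shoelace formula. First the cross-terms c_i = x_i·y_{i+1} − x_{i+1}·y_i:
  -6, -6, -3  ⇒  2A = -15, A = -7.5.
Then Σ (y_i + y_{i+1})·c_i = -30, so ȳ = -30 / (6·(-7.5)) = 2/3.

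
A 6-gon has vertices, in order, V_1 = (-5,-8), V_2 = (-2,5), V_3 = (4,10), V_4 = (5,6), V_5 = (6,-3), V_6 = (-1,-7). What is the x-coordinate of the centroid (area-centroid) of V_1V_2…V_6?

Apply Gauss's area formula. First the cross-terms c_i = x_i·y_{i+1} − x_{i+1}·y_i:
  -41, -40, -26, -51, -45, -27  ⇒  2A = -230, A = -115.
Then Σ (x_i + x_{i+1})·c_i = -651, so x̄ = -651 / (6·(-115)) = 217/230.

217/230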